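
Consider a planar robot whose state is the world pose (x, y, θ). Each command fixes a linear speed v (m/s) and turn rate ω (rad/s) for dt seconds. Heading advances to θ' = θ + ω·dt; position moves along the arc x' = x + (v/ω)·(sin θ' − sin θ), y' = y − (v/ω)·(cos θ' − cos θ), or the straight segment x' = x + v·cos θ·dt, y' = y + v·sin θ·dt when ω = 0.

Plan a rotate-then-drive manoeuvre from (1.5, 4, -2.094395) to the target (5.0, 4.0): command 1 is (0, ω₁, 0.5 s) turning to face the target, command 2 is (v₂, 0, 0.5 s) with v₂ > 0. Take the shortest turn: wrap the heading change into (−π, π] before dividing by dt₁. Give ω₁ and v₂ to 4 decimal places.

ω₁ = 4.1888, v₂ = 7.0000

heading to target = atan2(4−4, 5−1.5) = 0.0000
Δθ = wrap(0.0000 − -2.0944) = 2.0944; ω₁ = Δθ/dt₁ = 4.1888
distance = √((5−1.5)² + (4−4)²) = 3.5000; v₂ = distance/dt₂ = 7.0000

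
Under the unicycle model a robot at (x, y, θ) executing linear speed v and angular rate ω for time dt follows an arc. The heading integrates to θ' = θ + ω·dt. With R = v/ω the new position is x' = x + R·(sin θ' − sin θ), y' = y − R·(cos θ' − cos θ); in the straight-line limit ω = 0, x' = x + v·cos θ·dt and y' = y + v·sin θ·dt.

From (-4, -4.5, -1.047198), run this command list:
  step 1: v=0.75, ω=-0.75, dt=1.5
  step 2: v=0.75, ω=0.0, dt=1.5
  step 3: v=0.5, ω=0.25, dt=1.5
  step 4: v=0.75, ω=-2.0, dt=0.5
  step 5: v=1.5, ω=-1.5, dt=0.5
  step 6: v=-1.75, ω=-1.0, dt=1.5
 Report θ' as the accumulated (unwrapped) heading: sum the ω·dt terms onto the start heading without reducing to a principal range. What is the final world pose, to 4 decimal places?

step 1: θ'=-2.1722 (R=-1.0000) → pose (-4.0415, -5.5658, -2.1722)
step 2: θ'=-2.1722 (straight) → pose (-4.6780, -6.4934, -2.1722)
step 3: θ'=-1.7972 (R=2.0000) → pose (-4.9779, -7.1761, -1.7972)
step 4: θ'=-2.7972 (R=-0.3750) → pose (-5.2167, -7.4449, -2.7972)
step 5: θ'=-3.5472 (R=-1.0000) → pose (-5.9489, -7.4224, -3.5472)
step 6: θ'=-5.0472 (R=1.7500) → pose (-4.9866, -9.6055, -5.0472)

(-4.9866, -9.6055, -5.0472)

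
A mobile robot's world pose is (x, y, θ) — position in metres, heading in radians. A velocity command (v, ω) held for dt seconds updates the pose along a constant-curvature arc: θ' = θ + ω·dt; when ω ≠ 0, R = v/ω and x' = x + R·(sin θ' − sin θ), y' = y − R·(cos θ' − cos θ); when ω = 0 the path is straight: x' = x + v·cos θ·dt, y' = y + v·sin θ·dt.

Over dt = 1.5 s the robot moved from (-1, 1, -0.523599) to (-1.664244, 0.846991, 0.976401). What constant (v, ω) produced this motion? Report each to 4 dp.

v = -0.5000, ω = 1.0000

Δθ = 0.976401 − -0.523599 = 1.500000
ω = Δθ/dt = 1.500000/1.5 = 1.0000
R = Δx/(sin θ' − sin θ) = -0.5000
v = R·ω = -0.5000·1.0000 = -0.5000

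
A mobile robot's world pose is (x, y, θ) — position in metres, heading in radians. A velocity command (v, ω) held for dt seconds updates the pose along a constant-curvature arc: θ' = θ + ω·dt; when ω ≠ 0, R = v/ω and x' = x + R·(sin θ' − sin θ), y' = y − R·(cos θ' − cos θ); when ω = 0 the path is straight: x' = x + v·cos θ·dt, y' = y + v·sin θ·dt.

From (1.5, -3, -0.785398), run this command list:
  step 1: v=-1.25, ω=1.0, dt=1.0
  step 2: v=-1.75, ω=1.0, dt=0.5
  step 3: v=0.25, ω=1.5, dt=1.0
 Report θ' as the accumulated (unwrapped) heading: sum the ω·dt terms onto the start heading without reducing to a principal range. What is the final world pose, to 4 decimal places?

(-0.4001, -2.8246, 2.2146)

step 1: θ'=0.2146 (R=-1.2500) → pose (0.3499, -2.6626, 0.2146)
step 2: θ'=0.7146 (R=-1.7500) → pose (-0.4242, -3.0505, 0.7146)
step 3: θ'=2.2146 (R=0.1667) → pose (-0.4001, -2.8246, 2.2146)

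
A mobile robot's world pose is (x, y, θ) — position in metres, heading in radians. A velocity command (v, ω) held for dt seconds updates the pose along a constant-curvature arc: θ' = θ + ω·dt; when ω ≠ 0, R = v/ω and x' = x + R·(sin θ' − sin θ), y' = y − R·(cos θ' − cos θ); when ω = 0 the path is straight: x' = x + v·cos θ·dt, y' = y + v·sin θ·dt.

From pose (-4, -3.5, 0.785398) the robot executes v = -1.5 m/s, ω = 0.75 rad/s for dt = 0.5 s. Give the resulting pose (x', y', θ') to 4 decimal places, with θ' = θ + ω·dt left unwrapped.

θ' = 0.7854 + 0.75·0.5 = 1.1604
R = v/ω = -1.5/0.75 = -2.0000
x' = -4 + -2.0000·(sin 1.1604 − sin 0.7854) = -4.4197
y' = -3.5 − -2.0000·(cos 1.1604 − cos 0.7854) = -4.1163

(-4.4197, -4.1163, 1.1604)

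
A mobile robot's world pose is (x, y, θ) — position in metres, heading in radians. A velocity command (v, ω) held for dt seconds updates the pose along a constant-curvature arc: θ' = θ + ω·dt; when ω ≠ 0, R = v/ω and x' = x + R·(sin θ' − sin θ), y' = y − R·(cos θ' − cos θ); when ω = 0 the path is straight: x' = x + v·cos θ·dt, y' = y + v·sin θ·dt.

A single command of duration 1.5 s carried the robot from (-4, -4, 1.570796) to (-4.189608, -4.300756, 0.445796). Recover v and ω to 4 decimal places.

Δθ = 0.445796 − 1.570796 = -1.125000
ω = Δθ/dt = -1.125000/1.5 = -0.7500
R = −Δy/(cos θ' − cos θ) = 0.3333
v = R·ω = 0.3333·-0.7500 = -0.2500

v = -0.2500, ω = -0.7500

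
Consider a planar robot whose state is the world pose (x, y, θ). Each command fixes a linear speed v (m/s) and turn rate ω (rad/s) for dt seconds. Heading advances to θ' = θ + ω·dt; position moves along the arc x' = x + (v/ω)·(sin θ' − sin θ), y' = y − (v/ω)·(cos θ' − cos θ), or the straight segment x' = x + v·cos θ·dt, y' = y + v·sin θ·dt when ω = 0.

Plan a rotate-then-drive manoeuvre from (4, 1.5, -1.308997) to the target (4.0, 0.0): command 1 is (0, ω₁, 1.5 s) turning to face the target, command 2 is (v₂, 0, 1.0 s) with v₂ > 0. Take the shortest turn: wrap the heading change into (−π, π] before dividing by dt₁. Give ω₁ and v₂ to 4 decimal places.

ω₁ = -0.1745, v₂ = 1.5000

heading to target = atan2(0−1.5, 4−4) = -1.5708
Δθ = wrap(-1.5708 − -1.3090) = -0.2618; ω₁ = Δθ/dt₁ = -0.1745
distance = √((4−4)² + (0−1.5)²) = 1.5000; v₂ = distance/dt₂ = 1.5000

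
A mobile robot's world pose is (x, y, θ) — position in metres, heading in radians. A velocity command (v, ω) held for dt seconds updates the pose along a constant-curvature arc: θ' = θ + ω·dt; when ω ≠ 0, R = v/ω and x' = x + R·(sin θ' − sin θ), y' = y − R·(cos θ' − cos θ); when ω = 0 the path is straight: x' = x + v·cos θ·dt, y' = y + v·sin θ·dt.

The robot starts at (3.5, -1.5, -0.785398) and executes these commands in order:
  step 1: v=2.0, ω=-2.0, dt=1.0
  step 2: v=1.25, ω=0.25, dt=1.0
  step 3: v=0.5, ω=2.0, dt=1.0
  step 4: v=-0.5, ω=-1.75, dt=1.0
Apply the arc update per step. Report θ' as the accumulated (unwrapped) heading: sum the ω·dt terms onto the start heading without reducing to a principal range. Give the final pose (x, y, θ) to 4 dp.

(1.9813, -3.7089, -2.2854)

step 1: θ'=-2.7854 (R=-1.0000) → pose (3.1416, -3.1443, -2.7854)
step 2: θ'=-2.5354 (R=5.0000) → pose (2.0364, -3.7214, -2.5354)
step 3: θ'=-0.5354 (R=0.2500) → pose (2.0513, -4.1419, -0.5354)
step 4: θ'=-2.2854 (R=0.2857) → pose (1.9813, -3.7089, -2.2854)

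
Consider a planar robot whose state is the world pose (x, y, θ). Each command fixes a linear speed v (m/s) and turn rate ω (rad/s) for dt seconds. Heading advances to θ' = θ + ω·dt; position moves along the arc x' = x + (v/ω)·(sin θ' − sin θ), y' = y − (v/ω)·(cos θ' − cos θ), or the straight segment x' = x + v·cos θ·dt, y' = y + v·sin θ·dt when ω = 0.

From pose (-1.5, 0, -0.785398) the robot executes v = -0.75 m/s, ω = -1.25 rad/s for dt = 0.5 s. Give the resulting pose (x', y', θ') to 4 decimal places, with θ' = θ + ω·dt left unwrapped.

(-1.6680, 0.3284, -1.4104)

θ' = -0.7854 + -1.25·0.5 = -1.4104
R = v/ω = -0.75/-1.25 = 0.6000
x' = -1.5 + 0.6000·(sin -1.4104 − sin -0.7854) = -1.6680
y' = 0 − 0.6000·(cos -1.4104 − cos -0.7854) = 0.3284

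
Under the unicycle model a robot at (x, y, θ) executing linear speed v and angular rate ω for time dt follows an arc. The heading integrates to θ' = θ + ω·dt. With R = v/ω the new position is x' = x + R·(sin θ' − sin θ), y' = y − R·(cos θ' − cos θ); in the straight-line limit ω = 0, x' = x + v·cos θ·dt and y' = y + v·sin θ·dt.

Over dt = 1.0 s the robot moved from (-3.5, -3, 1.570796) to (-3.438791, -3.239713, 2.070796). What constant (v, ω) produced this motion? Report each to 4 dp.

Δθ = 2.070796 − 1.570796 = 0.500000
ω = Δθ/dt = 0.500000/1.0 = 0.5000
R = −Δy/(cos θ' − cos θ) = -0.5000
v = R·ω = -0.5000·0.5000 = -0.2500

v = -0.2500, ω = 0.5000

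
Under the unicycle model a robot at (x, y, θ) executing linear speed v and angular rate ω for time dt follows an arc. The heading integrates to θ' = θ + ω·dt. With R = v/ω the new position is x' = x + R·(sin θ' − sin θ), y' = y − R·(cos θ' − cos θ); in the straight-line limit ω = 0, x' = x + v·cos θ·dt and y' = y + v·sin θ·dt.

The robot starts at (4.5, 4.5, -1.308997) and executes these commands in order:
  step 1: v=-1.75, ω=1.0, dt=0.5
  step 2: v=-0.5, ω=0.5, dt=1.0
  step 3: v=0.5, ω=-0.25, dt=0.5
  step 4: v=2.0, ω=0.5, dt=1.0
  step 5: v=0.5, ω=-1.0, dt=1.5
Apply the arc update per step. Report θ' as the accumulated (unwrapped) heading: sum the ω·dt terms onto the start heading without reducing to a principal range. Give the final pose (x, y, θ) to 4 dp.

(6.3634, 4.6338, -1.4340)

step 1: θ'=-0.8090 (R=-1.7500) → pose (4.0759, 5.2550, -0.8090)
step 2: θ'=-0.3090 (R=-1.0000) → pose (3.6564, 5.5174, -0.3090)
step 3: θ'=-0.4340 (R=-2.0000) → pose (3.8892, 5.4267, -0.4340)
step 4: θ'=0.0660 (R=4.0000) → pose (5.8350, 5.0646, 0.0660)
step 5: θ'=-1.4340 (R=-0.5000) → pose (6.3634, 4.6338, -1.4340)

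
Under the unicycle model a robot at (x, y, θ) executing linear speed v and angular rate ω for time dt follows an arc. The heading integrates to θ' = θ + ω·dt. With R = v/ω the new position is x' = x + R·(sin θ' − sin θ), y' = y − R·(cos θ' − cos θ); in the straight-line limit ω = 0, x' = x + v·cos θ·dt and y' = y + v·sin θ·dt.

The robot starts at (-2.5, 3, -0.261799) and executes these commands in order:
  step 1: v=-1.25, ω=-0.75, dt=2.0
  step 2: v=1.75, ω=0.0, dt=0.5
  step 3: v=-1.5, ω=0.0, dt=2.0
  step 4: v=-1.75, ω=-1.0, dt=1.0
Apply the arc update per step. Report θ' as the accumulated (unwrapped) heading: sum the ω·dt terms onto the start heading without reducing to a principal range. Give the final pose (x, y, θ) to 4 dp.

step 1: θ'=-1.7618 (R=1.6667) → pose (-3.7050, 4.9263, -1.7618)
step 2: θ'=-1.7618 (straight) → pose (-3.8711, 4.0672, -1.7618)
step 3: θ'=-1.7618 (straight) → pose (-3.3016, 7.0126, -1.7618)
step 4: θ'=-2.7618 (R=1.7500) → pose (-2.2322, 8.3057, -2.7618)

(-2.2322, 8.3057, -2.7618)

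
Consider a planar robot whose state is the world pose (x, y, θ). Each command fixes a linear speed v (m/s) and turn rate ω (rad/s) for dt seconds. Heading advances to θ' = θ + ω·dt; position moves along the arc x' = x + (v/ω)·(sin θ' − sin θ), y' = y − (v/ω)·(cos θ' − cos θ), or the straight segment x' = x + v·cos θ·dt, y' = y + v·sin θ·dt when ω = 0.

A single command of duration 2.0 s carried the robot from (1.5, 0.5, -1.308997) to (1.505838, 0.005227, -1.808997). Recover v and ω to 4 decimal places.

v = 0.2500, ω = -0.2500

Δθ = -1.808997 − -1.308997 = -0.500000
ω = Δθ/dt = -0.500000/2.0 = -0.2500
R = −Δy/(cos θ' − cos θ) = -1.0000
v = R·ω = -1.0000·-0.2500 = 0.2500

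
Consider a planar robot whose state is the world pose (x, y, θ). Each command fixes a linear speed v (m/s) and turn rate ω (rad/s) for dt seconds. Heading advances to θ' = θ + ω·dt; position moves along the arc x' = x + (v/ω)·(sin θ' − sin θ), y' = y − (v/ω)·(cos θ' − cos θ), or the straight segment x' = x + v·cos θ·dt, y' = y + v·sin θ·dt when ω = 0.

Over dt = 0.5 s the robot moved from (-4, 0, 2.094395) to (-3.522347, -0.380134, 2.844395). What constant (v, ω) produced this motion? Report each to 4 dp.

Δθ = 2.844395 − 2.094395 = 0.750000
ω = Δθ/dt = 0.750000/0.5 = 1.5000
R = Δx/(sin θ' − sin θ) = -0.8333
v = R·ω = -0.8333·1.5000 = -1.2500

v = -1.2500, ω = 1.5000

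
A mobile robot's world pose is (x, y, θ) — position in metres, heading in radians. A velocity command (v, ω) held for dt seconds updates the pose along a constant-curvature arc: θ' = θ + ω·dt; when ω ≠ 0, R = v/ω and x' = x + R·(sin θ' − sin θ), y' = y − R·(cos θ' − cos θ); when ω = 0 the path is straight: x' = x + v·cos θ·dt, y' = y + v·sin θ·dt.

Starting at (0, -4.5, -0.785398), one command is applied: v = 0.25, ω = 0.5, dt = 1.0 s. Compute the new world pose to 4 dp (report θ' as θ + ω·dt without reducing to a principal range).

(0.2128, -4.6262, -0.2854)

θ' = -0.7854 + 0.5·1.0 = -0.2854
R = v/ω = 0.25/0.5 = 0.5000
x' = 0 + 0.5000·(sin -0.2854 − sin -0.7854) = 0.2128
y' = -4.5 − 0.5000·(cos -0.2854 − cos -0.7854) = -4.6262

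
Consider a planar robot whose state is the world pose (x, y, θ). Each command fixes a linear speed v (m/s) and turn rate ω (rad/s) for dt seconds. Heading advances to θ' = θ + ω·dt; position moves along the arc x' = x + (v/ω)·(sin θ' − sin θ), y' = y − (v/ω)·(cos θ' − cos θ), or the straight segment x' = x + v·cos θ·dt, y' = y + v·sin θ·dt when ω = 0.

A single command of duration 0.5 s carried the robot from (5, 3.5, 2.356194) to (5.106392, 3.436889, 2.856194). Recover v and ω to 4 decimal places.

v = -0.2500, ω = 1.0000

Δθ = 2.856194 − 2.356194 = 0.500000
ω = Δθ/dt = 0.500000/0.5 = 1.0000
R = Δx/(sin θ' − sin θ) = -0.2500
v = R·ω = -0.2500·1.0000 = -0.2500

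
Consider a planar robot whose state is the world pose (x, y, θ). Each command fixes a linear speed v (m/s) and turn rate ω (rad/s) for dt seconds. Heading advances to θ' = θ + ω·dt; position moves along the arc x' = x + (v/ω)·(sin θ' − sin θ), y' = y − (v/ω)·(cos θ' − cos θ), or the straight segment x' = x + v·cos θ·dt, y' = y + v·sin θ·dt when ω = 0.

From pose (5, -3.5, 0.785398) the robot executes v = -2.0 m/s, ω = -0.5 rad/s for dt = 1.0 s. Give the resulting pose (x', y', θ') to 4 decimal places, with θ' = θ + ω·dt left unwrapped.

(3.2977, -4.5098, 0.2854)

θ' = 0.7854 + -0.5·1.0 = 0.2854
R = v/ω = -2.0/-0.5 = 4.0000
x' = 5 + 4.0000·(sin 0.2854 − sin 0.7854) = 3.2977
y' = -3.5 − 4.0000·(cos 0.2854 − cos 0.7854) = -4.5098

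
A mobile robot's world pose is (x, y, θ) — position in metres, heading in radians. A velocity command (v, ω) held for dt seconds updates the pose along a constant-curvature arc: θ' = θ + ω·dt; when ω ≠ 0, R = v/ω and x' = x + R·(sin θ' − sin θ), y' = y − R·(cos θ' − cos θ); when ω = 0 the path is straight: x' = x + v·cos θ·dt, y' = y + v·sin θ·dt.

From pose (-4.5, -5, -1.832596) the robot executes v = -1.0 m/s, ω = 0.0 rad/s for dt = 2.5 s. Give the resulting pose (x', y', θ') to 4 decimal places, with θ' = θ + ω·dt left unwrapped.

θ' = -1.8326 + 0.0·2.5 = -1.8326
ω = 0 → straight: x' = -4.5 + -1.0·cos(-1.8326)·2.5 = -3.8530
y' = -5 + -1.0·sin(-1.8326)·2.5 = -2.5852

(-3.8530, -2.5852, -1.8326)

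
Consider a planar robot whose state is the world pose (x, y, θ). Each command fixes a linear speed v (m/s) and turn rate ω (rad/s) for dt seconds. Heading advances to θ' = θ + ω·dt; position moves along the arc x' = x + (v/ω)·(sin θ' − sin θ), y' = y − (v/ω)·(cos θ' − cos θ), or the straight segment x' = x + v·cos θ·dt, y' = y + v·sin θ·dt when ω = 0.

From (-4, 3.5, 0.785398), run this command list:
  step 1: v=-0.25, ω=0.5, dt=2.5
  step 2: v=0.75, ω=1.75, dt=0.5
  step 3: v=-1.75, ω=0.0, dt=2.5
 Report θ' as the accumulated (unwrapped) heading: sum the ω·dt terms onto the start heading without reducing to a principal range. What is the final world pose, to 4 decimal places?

step 1: θ'=2.0354 (R=-0.5000) → pose (-4.0934, 2.9224, 2.0354)
step 2: θ'=2.9104 (R=0.4286) → pose (-4.3784, 3.1476, 2.9104)
step 3: θ'=2.9104 (straight) → pose (-0.1198, 2.1451, 2.9104)

(-0.1198, 2.1451, 2.9104)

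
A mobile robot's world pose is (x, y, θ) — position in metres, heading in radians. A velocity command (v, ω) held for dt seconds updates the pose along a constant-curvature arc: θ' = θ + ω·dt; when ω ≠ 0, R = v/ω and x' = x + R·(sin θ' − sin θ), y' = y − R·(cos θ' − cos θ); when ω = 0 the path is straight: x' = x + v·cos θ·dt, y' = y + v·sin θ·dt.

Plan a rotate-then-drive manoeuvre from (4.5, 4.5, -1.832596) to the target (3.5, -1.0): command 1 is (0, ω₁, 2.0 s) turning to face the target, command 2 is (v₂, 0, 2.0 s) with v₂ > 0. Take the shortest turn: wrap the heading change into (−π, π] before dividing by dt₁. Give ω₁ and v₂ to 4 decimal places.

heading to target = atan2(-1−4.5, 3.5−4.5) = -1.7506
Δθ = wrap(-1.7506 − -1.8326) = 0.0819; ω₁ = Δθ/dt₁ = 0.0410
distance = √((3.5−4.5)² + (-1−4.5)²) = 5.5902; v₂ = distance/dt₂ = 2.7951

ω₁ = 0.0410, v₂ = 2.7951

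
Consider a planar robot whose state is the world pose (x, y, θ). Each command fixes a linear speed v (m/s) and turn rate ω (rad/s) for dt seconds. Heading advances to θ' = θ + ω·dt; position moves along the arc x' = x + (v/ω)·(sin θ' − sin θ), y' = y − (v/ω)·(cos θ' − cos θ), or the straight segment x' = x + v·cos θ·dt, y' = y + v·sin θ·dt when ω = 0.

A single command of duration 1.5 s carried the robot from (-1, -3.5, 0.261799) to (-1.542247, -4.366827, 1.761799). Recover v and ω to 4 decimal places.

Δθ = 1.761799 − 0.261799 = 1.500000
ω = Δθ/dt = 1.500000/1.5 = 1.0000
R = −Δy/(cos θ' − cos θ) = -0.7500
v = R·ω = -0.7500·1.0000 = -0.7500

v = -0.7500, ω = 1.0000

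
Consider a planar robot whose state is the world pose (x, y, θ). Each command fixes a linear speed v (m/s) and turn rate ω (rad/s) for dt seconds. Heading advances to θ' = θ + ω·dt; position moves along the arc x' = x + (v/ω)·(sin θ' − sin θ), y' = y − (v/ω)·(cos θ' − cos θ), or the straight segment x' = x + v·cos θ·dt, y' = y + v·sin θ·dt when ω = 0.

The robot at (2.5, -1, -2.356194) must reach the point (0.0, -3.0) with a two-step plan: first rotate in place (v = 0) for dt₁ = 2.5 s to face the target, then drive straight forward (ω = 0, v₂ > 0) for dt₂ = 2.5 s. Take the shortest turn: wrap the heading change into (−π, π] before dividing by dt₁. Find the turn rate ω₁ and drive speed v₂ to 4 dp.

heading to target = atan2(-3−-1, 0−2.5) = -2.4669
Δθ = wrap(-2.4669 − -2.3562) = -0.1107; ω₁ = Δθ/dt₁ = -0.0443
distance = √((0−2.5)² + (-3−-1)²) = 3.2016; v₂ = distance/dt₂ = 1.2806

ω₁ = -0.0443, v₂ = 1.2806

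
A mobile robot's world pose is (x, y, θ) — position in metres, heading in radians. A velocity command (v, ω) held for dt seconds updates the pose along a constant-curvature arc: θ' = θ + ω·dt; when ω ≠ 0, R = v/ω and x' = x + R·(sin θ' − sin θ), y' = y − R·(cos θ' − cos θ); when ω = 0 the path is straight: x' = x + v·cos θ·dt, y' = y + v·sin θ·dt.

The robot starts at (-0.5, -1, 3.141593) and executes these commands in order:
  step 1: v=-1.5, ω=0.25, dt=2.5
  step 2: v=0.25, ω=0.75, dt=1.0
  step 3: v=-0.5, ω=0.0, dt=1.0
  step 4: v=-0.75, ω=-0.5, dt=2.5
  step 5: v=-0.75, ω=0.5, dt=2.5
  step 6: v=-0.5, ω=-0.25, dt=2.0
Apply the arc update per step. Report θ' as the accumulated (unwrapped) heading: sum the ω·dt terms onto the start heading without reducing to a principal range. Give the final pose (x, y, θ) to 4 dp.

(5.9713, 3.7050, 4.0166)

step 1: θ'=3.7666 (R=-6.0000) → pose (3.0106, 0.1342, 3.7666)
step 2: θ'=4.5166 (R=0.3333) → pose (2.8787, -0.0712, 4.5166)
step 3: θ'=4.5166 (straight) → pose (2.9759, 0.4192, 4.5166)
step 4: θ'=3.2666 (R=1.5000) → pose (4.2603, 1.6157, 3.2666)
step 5: θ'=4.5166 (R=-1.5000) → pose (5.5446, 2.8121, 4.5166)
step 6: θ'=4.0166 (R=2.0000) → pose (5.9713, 3.7050, 4.0166)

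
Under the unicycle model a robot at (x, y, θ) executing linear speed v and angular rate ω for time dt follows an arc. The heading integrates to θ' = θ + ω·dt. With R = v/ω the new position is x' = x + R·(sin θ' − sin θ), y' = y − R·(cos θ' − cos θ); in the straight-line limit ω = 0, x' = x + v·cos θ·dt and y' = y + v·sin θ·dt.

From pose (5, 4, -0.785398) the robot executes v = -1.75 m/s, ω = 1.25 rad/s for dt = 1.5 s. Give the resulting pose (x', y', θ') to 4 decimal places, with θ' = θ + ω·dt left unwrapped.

θ' = -0.7854 + 1.25·1.5 = 1.0896
R = v/ω = -1.75/1.25 = -1.4000
x' = 5 + -1.4000·(sin 1.0896 − sin -0.7854) = 2.7690
y' = 4 − -1.4000·(cos 1.0896 − cos -0.7854) = 3.6580

(2.7690, 3.6580, 1.0896)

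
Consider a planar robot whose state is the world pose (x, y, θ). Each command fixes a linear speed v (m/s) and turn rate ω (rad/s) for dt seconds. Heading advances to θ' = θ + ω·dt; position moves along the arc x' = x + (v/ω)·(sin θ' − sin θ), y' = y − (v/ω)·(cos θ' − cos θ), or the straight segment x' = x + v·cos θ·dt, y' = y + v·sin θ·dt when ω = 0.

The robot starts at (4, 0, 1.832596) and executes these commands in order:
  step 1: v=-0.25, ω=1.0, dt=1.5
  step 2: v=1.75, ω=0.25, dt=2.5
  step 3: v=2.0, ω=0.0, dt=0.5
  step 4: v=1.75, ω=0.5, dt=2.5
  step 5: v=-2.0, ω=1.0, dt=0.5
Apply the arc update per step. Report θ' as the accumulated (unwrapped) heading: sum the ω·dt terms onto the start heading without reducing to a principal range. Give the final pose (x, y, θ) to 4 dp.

step 1: θ'=3.3326 (R=-0.2500) → pose (4.2889, -0.1807, 3.3326)
step 2: θ'=3.9576 (R=7.0000) → pose (0.5190, -2.2575, 3.9576)
step 3: θ'=3.9576 (straight) → pose (-0.1662, -2.9859, 3.9576)
step 4: θ'=5.2076 (R=3.5000) → pose (-0.6963, -7.0471, 5.2076)
step 5: θ'=5.7076 (R=-2.0000) → pose (-1.3674, -6.3198, 5.7076)

(-1.3674, -6.3198, 5.7076)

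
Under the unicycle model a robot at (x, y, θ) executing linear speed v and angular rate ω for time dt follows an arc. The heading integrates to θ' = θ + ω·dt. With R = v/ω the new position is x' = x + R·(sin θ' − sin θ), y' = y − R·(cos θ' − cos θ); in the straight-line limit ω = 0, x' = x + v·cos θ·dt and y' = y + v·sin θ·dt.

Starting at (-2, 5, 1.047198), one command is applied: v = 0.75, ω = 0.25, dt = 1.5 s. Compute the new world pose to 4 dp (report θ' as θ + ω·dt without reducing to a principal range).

(-1.6311, 6.0558, 1.4222)

θ' = 1.0472 + 0.25·1.5 = 1.4222
R = v/ω = 0.75/0.25 = 3.0000
x' = -2 + 3.0000·(sin 1.4222 − sin 1.0472) = -1.6311
y' = 5 − 3.0000·(cos 1.4222 − cos 1.0472) = 6.0558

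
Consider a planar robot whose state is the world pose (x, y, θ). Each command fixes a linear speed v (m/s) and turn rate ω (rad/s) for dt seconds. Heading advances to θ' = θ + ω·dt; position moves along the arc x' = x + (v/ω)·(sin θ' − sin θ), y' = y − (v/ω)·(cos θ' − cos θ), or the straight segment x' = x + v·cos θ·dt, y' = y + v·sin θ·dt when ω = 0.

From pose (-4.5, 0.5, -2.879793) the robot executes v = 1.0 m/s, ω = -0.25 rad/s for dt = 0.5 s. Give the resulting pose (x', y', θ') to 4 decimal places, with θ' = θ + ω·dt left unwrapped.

θ' = -2.8798 + -0.25·0.5 = -3.0048
R = v/ω = 1.0/-0.25 = -4.0000
x' = -4.5 + -4.0000·(sin -3.0048 − sin -2.8798) = -4.9898
y' = 0.5 − -4.0000·(cos -3.0048 − cos -2.8798) = 0.4011

(-4.9898, 0.4011, -3.0048)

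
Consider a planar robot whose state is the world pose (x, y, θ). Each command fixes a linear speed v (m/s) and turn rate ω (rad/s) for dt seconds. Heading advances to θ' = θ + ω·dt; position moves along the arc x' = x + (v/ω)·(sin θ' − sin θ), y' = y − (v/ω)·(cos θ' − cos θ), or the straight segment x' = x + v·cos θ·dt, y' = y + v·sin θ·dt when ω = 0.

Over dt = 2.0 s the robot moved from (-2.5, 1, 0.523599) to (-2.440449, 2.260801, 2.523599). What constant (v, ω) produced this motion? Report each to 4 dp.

v = 0.7500, ω = 1.0000

Δθ = 2.523599 − 0.523599 = 2.000000
ω = Δθ/dt = 2.000000/2.0 = 1.0000
R = −Δy/(cos θ' − cos θ) = 0.7500
v = R·ω = 0.7500·1.0000 = 0.7500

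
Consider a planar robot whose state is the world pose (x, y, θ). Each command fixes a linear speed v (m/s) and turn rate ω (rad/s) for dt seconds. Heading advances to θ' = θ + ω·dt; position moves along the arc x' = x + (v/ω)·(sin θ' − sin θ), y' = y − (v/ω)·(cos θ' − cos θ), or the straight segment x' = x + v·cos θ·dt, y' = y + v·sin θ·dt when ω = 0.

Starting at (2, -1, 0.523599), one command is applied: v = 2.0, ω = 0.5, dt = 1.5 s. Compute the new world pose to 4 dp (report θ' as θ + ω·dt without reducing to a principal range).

(3.8246, 1.2927, 1.2736)

θ' = 0.5236 + 0.5·1.5 = 1.2736
R = v/ω = 2.0/0.5 = 4.0000
x' = 2 + 4.0000·(sin 1.2736 − sin 0.5236) = 3.8246
y' = -1 − 4.0000·(cos 1.2736 − cos 0.5236) = 1.2927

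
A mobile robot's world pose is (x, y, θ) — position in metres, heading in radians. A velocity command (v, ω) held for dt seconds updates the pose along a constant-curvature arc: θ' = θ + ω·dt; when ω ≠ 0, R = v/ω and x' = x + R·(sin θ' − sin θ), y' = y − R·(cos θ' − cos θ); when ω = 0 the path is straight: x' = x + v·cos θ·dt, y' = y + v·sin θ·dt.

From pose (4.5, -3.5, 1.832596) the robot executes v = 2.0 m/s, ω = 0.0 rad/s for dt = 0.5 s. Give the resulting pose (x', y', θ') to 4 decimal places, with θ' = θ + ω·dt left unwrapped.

θ' = 1.8326 + 0.0·0.5 = 1.8326
ω = 0 → straight: x' = 4.5 + 2.0·cos(1.8326)·0.5 = 4.2412
y' = -3.5 + 2.0·sin(1.8326)·0.5 = -2.5341

(4.2412, -2.5341, 1.8326)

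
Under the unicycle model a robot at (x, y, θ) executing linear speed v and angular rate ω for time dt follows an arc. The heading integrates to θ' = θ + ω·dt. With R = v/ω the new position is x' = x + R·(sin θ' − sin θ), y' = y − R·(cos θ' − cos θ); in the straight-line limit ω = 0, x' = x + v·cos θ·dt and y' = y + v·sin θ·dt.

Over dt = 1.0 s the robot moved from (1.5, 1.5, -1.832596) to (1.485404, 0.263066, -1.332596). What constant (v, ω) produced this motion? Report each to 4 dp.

Δθ = -1.332596 − -1.832596 = 0.500000
ω = Δθ/dt = 0.500000/1.0 = 0.5000
R = −Δy/(cos θ' − cos θ) = 2.5000
v = R·ω = 2.5000·0.5000 = 1.2500

v = 1.2500, ω = 0.5000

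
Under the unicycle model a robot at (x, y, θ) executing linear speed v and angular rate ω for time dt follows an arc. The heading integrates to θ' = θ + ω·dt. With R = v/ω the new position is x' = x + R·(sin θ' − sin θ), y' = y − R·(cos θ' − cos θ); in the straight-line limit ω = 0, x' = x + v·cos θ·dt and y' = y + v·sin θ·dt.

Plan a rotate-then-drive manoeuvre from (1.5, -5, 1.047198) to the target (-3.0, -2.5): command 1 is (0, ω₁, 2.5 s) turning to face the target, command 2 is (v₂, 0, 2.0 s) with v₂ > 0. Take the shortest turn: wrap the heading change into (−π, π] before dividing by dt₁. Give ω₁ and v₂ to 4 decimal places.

ω₁ = 0.6349, v₂ = 2.5739

heading to target = atan2(-2.5−-5, -3−1.5) = 2.6345
Δθ = wrap(2.6345 − 1.0472) = 1.5873; ω₁ = Δθ/dt₁ = 0.6349
distance = √((-3−1.5)² + (-2.5−-5)²) = 5.1478; v₂ = distance/dt₂ = 2.5739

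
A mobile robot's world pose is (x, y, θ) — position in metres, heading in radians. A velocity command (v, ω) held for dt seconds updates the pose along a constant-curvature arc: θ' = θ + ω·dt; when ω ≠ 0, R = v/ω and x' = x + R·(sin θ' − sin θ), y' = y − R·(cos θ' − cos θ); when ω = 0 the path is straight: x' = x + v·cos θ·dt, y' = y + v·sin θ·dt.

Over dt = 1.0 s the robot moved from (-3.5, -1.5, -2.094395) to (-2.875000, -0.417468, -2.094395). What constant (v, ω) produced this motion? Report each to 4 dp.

Δθ = -2.094395 − -2.094395 = 0.000000
ω = Δθ/dt = 0.000000/1.0 = 0.0000
ω = 0 → v = (Δx·cos θ + Δy·sin θ)/dt = -1.2500

v = -1.2500, ω = 0.0000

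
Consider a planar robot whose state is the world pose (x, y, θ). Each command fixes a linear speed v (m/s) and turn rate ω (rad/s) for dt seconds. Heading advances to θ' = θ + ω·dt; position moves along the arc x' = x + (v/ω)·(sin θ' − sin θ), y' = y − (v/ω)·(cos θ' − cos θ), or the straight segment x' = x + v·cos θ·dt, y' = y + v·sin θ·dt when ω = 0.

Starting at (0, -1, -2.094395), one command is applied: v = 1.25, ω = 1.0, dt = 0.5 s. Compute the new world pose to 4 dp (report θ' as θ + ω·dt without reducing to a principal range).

(-0.1671, -1.5955, -1.5944)

θ' = -2.0944 + 1.0·0.5 = -1.5944
R = v/ω = 1.25/1.0 = 1.2500
x' = 0 + 1.2500·(sin -1.5944 − sin -2.0944) = -0.1671
y' = -1 − 1.2500·(cos -1.5944 − cos -2.0944) = -1.5955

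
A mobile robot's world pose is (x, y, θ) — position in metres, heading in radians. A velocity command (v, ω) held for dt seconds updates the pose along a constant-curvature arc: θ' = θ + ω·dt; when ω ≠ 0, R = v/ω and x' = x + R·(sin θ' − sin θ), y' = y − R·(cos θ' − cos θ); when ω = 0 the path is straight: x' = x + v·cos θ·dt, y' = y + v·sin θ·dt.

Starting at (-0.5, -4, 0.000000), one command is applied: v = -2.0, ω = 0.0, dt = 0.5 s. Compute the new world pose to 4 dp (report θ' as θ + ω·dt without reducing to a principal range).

(-1.5000, -4.0000, 0.0000)

θ' = 0.0000 + 0.0·0.5 = 0.0000
ω = 0 → straight: x' = -0.5 + -2.0·cos(0.0000)·0.5 = -1.5000
y' = -4 + -2.0·sin(0.0000)·0.5 = -4.0000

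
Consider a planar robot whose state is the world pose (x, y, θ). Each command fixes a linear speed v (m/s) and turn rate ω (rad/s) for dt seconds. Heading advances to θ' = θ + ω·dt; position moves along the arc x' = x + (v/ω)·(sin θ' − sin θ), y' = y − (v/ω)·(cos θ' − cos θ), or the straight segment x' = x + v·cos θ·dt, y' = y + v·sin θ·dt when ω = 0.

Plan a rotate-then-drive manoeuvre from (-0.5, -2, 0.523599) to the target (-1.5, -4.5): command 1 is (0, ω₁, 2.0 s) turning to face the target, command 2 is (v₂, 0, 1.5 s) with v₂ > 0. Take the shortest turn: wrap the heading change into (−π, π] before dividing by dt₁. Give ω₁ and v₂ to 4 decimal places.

ω₁ = -1.2375, v₂ = 1.7951

heading to target = atan2(-4.5−-2, -1.5−-0.5) = -1.9513
Δθ = wrap(-1.9513 − 0.5236) = -2.4749; ω₁ = Δθ/dt₁ = -1.2375
distance = √((-1.5−-0.5)² + (-4.5−-2)²) = 2.6926; v₂ = distance/dt₂ = 1.7951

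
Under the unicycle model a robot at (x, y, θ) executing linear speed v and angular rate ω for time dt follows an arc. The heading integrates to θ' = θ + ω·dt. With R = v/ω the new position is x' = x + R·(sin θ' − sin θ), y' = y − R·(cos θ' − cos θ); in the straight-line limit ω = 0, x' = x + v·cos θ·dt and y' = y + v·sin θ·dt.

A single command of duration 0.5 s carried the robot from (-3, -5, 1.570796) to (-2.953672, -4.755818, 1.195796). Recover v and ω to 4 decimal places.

Δθ = 1.195796 − 1.570796 = -0.375000
ω = Δθ/dt = -0.375000/0.5 = -0.7500
R = −Δy/(cos θ' − cos θ) = -0.6667
v = R·ω = -0.6667·-0.7500 = 0.5000

v = 0.5000, ω = -0.7500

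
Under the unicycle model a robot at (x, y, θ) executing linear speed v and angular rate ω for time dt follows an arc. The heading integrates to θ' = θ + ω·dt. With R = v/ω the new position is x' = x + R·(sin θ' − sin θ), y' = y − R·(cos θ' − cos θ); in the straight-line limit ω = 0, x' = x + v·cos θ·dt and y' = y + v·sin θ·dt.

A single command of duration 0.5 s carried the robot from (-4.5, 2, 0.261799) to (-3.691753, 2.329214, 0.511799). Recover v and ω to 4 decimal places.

Δθ = 0.511799 − 0.261799 = 0.250000
ω = Δθ/dt = 0.250000/0.5 = 0.5000
R = Δx/(sin θ' − sin θ) = 3.5000
v = R·ω = 3.5000·0.5000 = 1.7500

v = 1.7500, ω = 0.5000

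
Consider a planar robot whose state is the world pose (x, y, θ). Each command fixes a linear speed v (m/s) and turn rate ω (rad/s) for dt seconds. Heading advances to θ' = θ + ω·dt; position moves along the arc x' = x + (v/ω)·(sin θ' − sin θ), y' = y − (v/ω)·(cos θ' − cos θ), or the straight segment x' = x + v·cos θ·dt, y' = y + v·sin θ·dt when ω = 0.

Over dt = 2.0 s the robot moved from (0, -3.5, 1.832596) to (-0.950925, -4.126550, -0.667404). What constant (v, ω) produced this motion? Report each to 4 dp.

Δθ = -0.667404 − 1.832596 = -2.500000
ω = Δθ/dt = -2.500000/2.0 = -1.2500
R = Δx/(sin θ' − sin θ) = 0.6000
v = R·ω = 0.6000·-1.2500 = -0.7500

v = -0.7500, ω = -1.2500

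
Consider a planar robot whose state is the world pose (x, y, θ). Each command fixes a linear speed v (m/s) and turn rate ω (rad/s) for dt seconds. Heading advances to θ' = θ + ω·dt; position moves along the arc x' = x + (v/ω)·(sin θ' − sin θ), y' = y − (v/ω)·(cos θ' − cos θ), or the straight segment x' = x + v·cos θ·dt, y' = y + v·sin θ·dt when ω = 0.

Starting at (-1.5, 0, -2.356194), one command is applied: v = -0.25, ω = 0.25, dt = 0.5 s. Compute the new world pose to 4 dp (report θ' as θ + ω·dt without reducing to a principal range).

θ' = -2.3562 + 0.25·0.5 = -2.2312
R = v/ω = -0.25/0.25 = -1.0000
x' = -1.5 + -1.0000·(sin -2.2312 − sin -2.3562) = -1.4174
y' = 0 − -1.0000·(cos -2.2312 − cos -2.3562) = 0.0937

(-1.4174, 0.0937, -2.2312)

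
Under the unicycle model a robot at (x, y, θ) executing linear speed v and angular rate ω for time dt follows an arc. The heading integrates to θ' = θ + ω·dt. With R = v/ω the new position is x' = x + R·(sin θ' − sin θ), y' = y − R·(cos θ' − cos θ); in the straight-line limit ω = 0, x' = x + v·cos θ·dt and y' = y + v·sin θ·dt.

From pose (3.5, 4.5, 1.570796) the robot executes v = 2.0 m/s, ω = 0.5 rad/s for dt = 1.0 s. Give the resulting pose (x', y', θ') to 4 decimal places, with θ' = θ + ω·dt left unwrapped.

(3.0103, 6.4177, 2.0708)

θ' = 1.5708 + 0.5·1.0 = 2.0708
R = v/ω = 2.0/0.5 = 4.0000
x' = 3.5 + 4.0000·(sin 2.0708 − sin 1.5708) = 3.0103
y' = 4.5 − 4.0000·(cos 2.0708 − cos 1.5708) = 6.4177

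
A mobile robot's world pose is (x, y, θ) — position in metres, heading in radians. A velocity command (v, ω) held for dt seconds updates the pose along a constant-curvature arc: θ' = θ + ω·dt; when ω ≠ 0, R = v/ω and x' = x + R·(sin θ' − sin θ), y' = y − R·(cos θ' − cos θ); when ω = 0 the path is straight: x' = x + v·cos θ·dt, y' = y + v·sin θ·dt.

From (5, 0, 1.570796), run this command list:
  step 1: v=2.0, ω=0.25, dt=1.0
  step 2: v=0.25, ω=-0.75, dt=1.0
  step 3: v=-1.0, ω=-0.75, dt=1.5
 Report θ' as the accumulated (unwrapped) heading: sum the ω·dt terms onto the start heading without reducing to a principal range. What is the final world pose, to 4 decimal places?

(3.5394, 1.5294, -0.0542)

step 1: θ'=1.8208 (R=8.0000) → pose (4.7513, 1.9792, 1.8208)
step 2: θ'=1.0708 (R=-0.3333) → pose (4.7817, 2.2215, 1.0708)
step 3: θ'=-0.0542 (R=1.3333) → pose (3.5394, 1.5294, -0.0542)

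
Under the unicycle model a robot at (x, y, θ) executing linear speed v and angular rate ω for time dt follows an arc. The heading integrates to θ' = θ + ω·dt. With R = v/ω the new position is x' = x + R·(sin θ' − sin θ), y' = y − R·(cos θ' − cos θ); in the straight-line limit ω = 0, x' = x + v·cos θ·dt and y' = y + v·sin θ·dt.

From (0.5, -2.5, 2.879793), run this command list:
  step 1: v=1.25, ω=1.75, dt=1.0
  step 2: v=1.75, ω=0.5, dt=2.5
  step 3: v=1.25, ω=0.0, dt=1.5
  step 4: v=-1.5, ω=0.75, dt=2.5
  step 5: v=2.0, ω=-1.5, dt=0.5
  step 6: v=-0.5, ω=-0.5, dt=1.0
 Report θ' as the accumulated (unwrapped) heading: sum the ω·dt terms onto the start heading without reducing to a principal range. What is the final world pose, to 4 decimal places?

(0.6719, -8.3721, 6.5048)

step 1: θ'=4.6298 (R=0.7143) → pose (-0.3967, -3.1310, 4.6298)
step 2: θ'=5.8798 (R=3.5000) → pose (1.7175, -6.6388, 5.8798)
step 3: θ'=5.8798 (straight) → pose (3.4420, -7.3749, 5.8798)
step 4: θ'=7.7548 (R=-2.0000) → pose (0.6667, -9.0163, 7.7548)
step 5: θ'=7.0048 (R=-1.3333) → pose (1.1127, -8.1473, 7.0048)
step 6: θ'=6.5048 (R=1.0000) → pose (0.6719, -8.3721, 6.5048)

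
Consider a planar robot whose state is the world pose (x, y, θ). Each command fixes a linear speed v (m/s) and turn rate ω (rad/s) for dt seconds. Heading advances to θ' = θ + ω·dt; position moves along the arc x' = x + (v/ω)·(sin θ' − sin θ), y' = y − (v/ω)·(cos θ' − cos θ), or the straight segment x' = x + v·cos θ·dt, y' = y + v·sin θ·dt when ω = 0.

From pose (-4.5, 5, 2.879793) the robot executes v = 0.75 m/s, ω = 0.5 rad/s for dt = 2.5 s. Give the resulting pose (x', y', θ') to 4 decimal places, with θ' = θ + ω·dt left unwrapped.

θ' = 2.8798 + 0.5·2.5 = 4.1298
R = v/ω = 0.75/0.5 = 1.5000
x' = -4.5 + 1.5000·(sin 4.1298 − sin 2.8798) = -6.1408
y' = 5 − 1.5000·(cos 4.1298 − cos 2.8798) = 4.3764

(-6.1408, 4.3764, 4.1298)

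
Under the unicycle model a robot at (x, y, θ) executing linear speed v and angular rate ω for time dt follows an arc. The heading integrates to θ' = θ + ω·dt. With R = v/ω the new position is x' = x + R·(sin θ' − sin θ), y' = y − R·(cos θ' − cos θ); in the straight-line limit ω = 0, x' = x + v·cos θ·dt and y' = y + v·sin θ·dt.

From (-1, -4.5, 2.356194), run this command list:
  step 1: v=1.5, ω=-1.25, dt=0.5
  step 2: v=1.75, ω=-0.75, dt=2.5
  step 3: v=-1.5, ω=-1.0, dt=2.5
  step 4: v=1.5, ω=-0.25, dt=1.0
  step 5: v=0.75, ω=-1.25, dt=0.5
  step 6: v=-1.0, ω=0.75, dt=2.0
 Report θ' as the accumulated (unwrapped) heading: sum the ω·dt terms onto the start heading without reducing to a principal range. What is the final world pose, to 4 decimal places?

(0.7318, 1.7823, -2.0188)

step 1: θ'=1.7312 (R=-1.2000) → pose (-1.3361, -3.8431, 1.7312)
step 2: θ'=-0.1438 (R=-2.3333) → pose (1.3017, -1.1612, -0.1438)
step 3: θ'=-2.6438 (R=1.5000) → pose (0.8004, 1.6413, -2.6438)
step 4: θ'=-2.8938 (R=-6.0000) → pose (-0.5929, 1.0964, -2.8938)
step 5: θ'=-3.5188 (R=-0.6000) → pose (-0.9610, 1.1202, -3.5188)
step 6: θ'=-2.0188 (R=-1.3333) → pose (0.7318, 1.7823, -2.0188)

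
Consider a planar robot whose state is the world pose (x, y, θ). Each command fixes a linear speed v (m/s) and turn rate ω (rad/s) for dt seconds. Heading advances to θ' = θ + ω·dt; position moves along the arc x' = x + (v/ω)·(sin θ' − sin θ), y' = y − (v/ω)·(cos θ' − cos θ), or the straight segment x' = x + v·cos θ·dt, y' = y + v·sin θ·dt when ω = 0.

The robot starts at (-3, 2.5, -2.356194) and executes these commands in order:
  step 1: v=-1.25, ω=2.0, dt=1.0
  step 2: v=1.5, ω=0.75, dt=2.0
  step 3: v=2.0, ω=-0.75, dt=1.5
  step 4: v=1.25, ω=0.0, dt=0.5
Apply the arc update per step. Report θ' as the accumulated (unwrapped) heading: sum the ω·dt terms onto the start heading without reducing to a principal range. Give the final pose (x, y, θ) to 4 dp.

step 1: θ'=-0.3562 (R=-0.6250) → pose (-3.2240, 3.5277, -0.3562)
step 2: θ'=1.1438 (R=2.0000) → pose (-0.7061, 4.5739, 1.1438)
step 3: θ'=0.0188 (R=-2.6667) → pose (1.6710, 6.1357, 0.0188)
step 4: θ'=0.0188 (straight) → pose (2.2958, 6.1475, 0.0188)

(2.2958, 6.1475, 0.0188)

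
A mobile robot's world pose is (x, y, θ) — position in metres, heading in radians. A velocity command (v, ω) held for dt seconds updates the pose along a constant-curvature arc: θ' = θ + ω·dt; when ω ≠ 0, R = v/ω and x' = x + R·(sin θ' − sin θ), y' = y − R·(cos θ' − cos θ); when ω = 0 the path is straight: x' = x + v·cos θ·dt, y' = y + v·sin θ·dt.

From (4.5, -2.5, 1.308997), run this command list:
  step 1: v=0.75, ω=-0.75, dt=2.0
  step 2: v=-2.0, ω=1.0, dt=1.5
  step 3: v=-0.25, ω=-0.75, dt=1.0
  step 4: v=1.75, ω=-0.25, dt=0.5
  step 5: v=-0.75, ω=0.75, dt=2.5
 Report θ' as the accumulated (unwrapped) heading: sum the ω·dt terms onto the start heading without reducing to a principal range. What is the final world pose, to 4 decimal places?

step 1: θ'=-0.1910 (R=-1.0000) → pose (5.6558, -1.7770, -0.1910)
step 2: θ'=1.3090 (R=-2.0000) → pose (3.3442, -3.2230, 1.3090)
step 3: θ'=0.5590 (R=0.3333) → pose (3.1990, -3.4193, 0.5590)
step 4: θ'=0.4340 (R=-7.0000) → pose (3.9679, -3.0028, 0.4340)
step 5: θ'=2.3090 (R=-1.0000) → pose (3.6487, -4.5830, 2.3090)

(3.6487, -4.5830, 2.3090)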